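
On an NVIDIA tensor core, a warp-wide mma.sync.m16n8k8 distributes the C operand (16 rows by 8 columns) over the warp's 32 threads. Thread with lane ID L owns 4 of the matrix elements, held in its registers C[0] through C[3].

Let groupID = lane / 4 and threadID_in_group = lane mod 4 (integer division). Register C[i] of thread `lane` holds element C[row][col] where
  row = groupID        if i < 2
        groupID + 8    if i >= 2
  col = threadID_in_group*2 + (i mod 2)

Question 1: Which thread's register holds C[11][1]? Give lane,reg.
r: 11->gid=3,r8=1  c: 1->tid=0,i&1=1
L=3*4+0=12  i=1*2+1=3

12,3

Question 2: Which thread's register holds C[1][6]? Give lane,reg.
7,0

r: 1->gid=1,r8=0  c: 6->tid=3,i&1=0
L=1*4+3=7  i=0*2+0=0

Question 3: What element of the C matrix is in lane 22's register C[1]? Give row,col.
5,5

22: gr=5,th=2
[1] (5+0,2*2+1) = (5,5)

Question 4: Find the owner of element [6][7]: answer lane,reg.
r=6->g=6,rb=0  c=7->t=3,b0=1
L=6*4+3=27  i=0*2+1=1

27,1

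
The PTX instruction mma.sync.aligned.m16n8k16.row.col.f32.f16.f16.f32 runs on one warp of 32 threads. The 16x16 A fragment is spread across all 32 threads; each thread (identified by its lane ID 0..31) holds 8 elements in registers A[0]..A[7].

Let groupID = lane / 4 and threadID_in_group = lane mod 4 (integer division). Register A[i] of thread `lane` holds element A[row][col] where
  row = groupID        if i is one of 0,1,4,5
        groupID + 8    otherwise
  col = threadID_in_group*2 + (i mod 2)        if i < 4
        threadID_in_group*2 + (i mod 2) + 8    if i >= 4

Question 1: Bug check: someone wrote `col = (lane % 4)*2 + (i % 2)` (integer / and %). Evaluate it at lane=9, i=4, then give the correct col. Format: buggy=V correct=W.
`(lane % 4)*2 + (i % 2)`[9,4]->2
9: g=2,t=1
[4] (2+0,1*2+0+8) = (2,10)
col: 2 vs 10

buggy=2 correct=10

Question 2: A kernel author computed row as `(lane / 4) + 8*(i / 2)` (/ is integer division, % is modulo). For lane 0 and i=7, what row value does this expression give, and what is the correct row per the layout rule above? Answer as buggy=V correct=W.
`(lane / 4) + 8*(i / 2)`[0,7]->24
lane 0: g=0 (0/4), t=0 (0%4)
i=7: r=0+8=8, c=0*2+1+8=9
row: 24 vs 8

buggy=24 correct=8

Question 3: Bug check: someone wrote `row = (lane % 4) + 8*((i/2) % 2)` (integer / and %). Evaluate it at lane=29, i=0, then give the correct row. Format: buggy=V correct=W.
buggy=1 correct=7

`(lane % 4) + 8*((i/2) % 2)`[29,0]=>1
lane 29=>29/4=7, 29 mod 4=1
i=0  r:7+0=>7  c:2·1+0+0=>2
row: 1 vs 7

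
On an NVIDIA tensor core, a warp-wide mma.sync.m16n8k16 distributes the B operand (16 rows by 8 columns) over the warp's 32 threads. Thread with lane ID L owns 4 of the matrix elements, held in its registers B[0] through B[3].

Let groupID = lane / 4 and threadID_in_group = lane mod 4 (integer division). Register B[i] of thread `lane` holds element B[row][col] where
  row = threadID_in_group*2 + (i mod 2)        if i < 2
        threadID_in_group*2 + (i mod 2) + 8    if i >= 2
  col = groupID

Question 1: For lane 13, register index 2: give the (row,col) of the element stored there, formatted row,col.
L=13⇒gr=13>>2=3, th=13&3=1
[2]⇒row 1·2+0+8=10  col gr=3

10,3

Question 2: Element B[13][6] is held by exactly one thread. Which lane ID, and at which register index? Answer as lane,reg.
26,3

c=6->g=6  r=13->rb=1,t=2,b0=1
L=6*4+2=26  i=1*2+1=3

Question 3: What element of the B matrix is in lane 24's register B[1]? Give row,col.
1,6

L=24=>grp=24>>2=6, tig=24&3=0
[1]=>row 0·2+1+0=1  col grp=6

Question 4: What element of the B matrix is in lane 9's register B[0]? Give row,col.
lane 9→9/4=2, 9 mod 4=1
i=0  r:2·1+0+0→2  c:2

2,2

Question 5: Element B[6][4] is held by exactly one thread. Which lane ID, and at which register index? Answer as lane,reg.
c=4->g=4  r=6->rb=0,t=3,b0=0
L=4*4+3=19  i=0*2+0=0

19,0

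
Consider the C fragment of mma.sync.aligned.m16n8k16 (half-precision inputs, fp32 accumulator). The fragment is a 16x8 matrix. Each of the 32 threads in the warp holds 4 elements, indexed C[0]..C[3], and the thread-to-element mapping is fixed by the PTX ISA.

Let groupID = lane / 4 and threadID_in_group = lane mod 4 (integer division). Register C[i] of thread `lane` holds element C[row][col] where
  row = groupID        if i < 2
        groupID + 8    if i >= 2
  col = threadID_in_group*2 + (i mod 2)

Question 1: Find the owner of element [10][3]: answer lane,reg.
9,3

r: 10->gid=2,r8=1  c: 3->tid=1,i&1=1
L=2*4+1=9  i=1*2+1=3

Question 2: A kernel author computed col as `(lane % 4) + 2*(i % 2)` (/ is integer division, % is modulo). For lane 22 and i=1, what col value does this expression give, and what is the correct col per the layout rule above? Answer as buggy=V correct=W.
`(lane % 4) + 2*(i % 2)`[22,1]->4
lane 22->22/4=5, 22 mod 4=2
i=1  r:5+0->5  c:2·2+1->5
col: 4 vs 5

buggy=4 correct=5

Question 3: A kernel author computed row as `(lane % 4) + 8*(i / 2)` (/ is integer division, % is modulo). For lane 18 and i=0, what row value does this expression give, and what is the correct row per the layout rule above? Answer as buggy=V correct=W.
buggy=2 correct=4

`(lane % 4) + 8*(i / 2)`[18,0]->2
L=18->g=18>>2=4, t=18&3=2
[0]->row 4+0=4  col 2·2+0=4
row: 2 vs 4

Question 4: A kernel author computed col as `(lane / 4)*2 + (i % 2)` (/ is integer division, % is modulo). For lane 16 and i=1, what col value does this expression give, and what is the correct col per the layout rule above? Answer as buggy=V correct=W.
buggy=9 correct=1

`(lane / 4)*2 + (i % 2)`[16,1]->9
lane 16: g=4 (16/4), t=0 (16%4)
i=1: r=4+0=4, c=0*2+1=1
col: 9 vs 1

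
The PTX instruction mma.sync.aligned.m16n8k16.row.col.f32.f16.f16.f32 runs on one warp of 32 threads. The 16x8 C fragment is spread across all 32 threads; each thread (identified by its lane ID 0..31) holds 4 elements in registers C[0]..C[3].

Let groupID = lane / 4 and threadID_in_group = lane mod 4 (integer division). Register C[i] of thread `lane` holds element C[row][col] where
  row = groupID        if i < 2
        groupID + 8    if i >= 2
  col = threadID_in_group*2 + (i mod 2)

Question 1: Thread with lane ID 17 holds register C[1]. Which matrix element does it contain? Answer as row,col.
lane 17->17/4=4, 17 mod 4=1
i=1  r:4+0->4  c:2·1+1->3

4,3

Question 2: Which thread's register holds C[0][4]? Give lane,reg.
2,0

r=0->g=0,rb=0  c=4->t=2,b0=0
L=0*4+2=2  i=0*2+0=0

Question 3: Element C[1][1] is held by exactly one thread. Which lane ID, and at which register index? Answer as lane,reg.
r=1->g=1,rb=0  c=1->t=0,b0=1
L=1*4+0=4  i=0*2+1=1

4,1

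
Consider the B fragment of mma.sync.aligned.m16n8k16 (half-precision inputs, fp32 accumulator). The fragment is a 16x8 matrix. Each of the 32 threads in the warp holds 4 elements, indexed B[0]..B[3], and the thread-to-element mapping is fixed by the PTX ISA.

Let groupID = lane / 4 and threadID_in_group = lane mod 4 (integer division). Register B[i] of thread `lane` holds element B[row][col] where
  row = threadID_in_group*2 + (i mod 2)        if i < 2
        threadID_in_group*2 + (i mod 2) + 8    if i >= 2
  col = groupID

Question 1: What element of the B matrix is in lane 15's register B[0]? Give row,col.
L=15⇒gr=15>>2=3, th=15&3=3
[0]⇒row 3·2+0+0=6  col gr=3

6,3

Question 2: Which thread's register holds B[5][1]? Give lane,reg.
c=1->g=1  r=5->rb=0,t=2,b0=1
L=1*4+2=6  i=0*2+1=1

6,1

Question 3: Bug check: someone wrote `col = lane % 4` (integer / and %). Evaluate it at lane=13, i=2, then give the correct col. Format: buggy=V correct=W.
buggy=1 correct=3

`lane % 4`[13,2]=>1
lane 13=>13/4=3, 13 mod 4=1
i=2  r:2·1+0+8=>10  c:3
col: 1 vs 3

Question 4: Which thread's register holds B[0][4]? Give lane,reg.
16,0

c=4->g=4  r=0->rb=0,t=0,b0=0
L=4*4+0=16  i=0*2+0=0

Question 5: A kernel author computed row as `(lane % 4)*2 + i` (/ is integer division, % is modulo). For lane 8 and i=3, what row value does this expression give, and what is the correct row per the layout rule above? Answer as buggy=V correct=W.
`(lane % 4)*2 + i`[8,3]->3
L=8->gid=8>>2=2, tid=8&3=0
[3]->row 0·2+1+8=9  col gid=2
row: 3 vs 9

buggy=3 correct=9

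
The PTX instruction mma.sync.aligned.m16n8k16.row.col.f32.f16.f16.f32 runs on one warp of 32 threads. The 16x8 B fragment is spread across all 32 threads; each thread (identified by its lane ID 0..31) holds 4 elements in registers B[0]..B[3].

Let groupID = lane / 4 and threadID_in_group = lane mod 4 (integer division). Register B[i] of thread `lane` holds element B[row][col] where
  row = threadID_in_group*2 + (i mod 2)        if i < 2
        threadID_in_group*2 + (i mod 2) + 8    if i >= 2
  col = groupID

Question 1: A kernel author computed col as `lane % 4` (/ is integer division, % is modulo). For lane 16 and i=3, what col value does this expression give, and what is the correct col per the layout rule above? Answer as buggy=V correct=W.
buggy=0 correct=4

`lane % 4`[16,3]->0
lane 16: g=4 (16/4), t=0 (16%4)
i=3: r=0*2+1+8=9, c=g=4
col: 0 vs 4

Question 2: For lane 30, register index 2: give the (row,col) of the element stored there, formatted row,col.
L=30=>grp=30>>2=7, tig=30&3=2
[2]=>row 2·2+0+8=12  col grp=7

12,7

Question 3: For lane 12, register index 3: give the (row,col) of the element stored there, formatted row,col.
lane 12->12/4=3, 12 mod 4=0
i=3  r:2·0+1+8->9  c:3

9,3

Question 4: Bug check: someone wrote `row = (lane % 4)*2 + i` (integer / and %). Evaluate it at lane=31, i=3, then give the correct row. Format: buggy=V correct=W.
`(lane % 4)*2 + i`[31,3]->9
lane 31->31/4=7, 31 mod 4=3
i=3  r:2·3+1+8->15  c:7
row: 9 vs 15

buggy=9 correct=15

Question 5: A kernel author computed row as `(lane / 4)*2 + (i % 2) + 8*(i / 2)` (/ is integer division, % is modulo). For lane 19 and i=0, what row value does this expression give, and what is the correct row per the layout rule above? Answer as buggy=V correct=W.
buggy=8 correct=6

`(lane / 4)*2 + (i % 2) + 8*(i / 2)`[19,0]->8
lane 19: g=4 (19/4), t=3 (19%4)
i=0: r=3*2+0+0=6, c=g=4
row: 8 vs 6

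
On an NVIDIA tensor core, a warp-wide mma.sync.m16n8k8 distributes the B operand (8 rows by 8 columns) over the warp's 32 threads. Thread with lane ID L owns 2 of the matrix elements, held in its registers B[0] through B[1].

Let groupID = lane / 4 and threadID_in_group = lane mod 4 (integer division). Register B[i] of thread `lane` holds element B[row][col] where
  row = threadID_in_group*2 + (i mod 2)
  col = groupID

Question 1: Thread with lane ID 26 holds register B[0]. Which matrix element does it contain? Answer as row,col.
L=26->gid=26>>2=6, tid=26&3=2
[0]->row 2·2+0=4  col gid=6

4,6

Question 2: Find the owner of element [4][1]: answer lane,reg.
c:1=>grp=1  r:4=>tig=2,lo=0
L=1*4+2=6  i=0=0

6,0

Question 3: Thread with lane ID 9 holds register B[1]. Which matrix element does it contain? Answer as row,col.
9: G=2,T=1
[1] (1*2+1,2) = (3,2)

3,2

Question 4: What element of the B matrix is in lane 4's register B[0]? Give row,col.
0,1

lane 4⇒4/4=1, 4 mod 4=0
i=0  r:2·0+0⇒0  c:1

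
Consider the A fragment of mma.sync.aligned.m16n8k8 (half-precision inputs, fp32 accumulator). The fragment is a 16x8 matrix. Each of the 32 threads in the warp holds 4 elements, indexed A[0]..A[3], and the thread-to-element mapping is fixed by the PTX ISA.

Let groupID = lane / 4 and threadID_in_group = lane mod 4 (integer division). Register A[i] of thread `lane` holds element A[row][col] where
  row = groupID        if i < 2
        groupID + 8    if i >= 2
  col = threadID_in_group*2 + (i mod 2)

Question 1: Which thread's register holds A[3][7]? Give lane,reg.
r=3->g=3,rb=0  c=7->t=3,b0=1
L=3*4+3=15  i=0*2+1=1

15,1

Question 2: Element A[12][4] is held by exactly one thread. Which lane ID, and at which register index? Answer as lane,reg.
r=12->g=4,rb=1  c=4->t=2,b0=0
L=4*4+2=18  i=1*2+0=2

18,2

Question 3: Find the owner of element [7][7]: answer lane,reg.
31,1

r=7->g=7,rb=0  c=7->t=3,b0=1
L=7*4+3=31  i=0*2+1=1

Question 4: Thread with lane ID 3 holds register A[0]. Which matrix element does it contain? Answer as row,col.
0,6

L=3->gid=3>>2=0, tid=3&3=3
[0]->row 0+0=0  col 3·2+0=6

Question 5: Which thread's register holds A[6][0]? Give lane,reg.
24,0

r=6→G=6,rhi=0  c=0→T=0,p=0
L=6*4+0=24  i=0*2+0=0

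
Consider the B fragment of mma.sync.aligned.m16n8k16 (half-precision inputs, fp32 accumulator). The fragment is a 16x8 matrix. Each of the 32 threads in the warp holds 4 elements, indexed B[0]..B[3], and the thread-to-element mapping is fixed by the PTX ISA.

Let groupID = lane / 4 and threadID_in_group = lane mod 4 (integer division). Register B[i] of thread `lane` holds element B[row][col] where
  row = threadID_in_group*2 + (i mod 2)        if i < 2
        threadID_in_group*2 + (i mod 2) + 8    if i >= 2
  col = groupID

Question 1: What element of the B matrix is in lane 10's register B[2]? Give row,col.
12,2

L=10→G=10>>2=2, T=10&3=2
[2]→row 2·2+0+8=12  col G=2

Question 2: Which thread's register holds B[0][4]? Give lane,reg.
c=4→G=4  r=0→rhi=0,T=0,p=0
L=4*4+0=16  i=0*2+0=0

16,0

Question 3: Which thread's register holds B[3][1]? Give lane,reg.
c:1=>grp=1  r:3=>rB=0,tig=1,lo=1
L=1*4+1=5  i=0*2+1=1

5,1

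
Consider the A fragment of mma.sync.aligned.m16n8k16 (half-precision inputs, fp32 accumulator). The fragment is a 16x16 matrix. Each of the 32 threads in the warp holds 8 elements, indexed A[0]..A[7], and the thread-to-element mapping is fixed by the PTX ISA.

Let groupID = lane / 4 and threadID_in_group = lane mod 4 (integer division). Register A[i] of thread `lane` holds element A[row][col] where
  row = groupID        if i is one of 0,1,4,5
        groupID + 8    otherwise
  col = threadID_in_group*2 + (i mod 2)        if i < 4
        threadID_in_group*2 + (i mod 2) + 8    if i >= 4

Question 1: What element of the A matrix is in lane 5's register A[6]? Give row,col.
9,10

lane 5: G=1 (5/4), T=1 (5%4)
i=6: r=1+8=9, c=1*2+0+8=10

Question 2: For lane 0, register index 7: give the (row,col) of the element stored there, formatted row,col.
8,9

lane 0=>0/4=0, 0 mod 4=0
i=7  r:0+8=>8  c:2·0+1+8=>9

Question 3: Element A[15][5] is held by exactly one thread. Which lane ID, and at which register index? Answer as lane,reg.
30,3

r=15->g=7,rb=1  c=5->cb=0,t=2,b0=1
L=7*4+2=30  i=0*4+1*2+1=3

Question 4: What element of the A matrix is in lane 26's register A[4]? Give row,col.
lane 26: G=6 (26/4), T=2 (26%4)
i=4: r=6+0=6, c=2*2+0+8=12

6,12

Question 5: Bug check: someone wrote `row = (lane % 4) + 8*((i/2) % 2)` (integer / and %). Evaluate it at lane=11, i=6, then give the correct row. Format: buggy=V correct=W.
buggy=11 correct=10

`(lane % 4) + 8*((i/2) % 2)`[11,6]->11
lane 11: gid=2 (11/4), tid=3 (11%4)
i=6: r=2+8=10, c=3*2+0+8=14
row: 11 vs 10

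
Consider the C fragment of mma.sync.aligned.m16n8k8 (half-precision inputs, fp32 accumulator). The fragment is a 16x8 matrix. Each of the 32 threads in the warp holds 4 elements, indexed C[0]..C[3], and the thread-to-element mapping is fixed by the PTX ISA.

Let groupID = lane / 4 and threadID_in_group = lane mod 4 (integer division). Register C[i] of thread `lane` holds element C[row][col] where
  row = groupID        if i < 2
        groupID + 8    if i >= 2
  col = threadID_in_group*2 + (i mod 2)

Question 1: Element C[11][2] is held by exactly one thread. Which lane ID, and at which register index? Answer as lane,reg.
r:11=>grp=3,rB=1  c:2=>tig=1,lo=0
L=3*4+1=13  i=1*2+0=2

13,2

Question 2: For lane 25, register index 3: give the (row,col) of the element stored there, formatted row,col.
lane 25: grp=6 (25/4), tig=1 (25%4)
i=3: r=6+8=14, c=1*2+1=3

14,3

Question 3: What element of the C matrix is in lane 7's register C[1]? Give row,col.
L=7->g=7>>2=1, t=7&3=3
[1]->row 1+0=1  col 3·2+1=7

1,7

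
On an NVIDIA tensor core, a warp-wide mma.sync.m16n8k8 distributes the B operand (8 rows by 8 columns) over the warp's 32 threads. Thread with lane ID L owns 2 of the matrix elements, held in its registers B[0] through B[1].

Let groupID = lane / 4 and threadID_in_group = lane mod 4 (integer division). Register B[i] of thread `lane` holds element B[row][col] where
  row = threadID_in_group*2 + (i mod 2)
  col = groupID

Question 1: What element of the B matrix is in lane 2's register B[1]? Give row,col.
2: gr=0,th=2
[1] (2*2+1,0) = (5,0)

5,0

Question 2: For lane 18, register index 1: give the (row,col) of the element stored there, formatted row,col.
lane 18: grp=4 (18/4), tig=2 (18%4)
i=1: r=2*2+1=5, c=grp=4

5,4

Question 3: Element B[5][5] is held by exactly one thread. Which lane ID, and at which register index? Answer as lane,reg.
22,1

c: 5->gid=5  r: 5->tid=2,i&1=1
L=5*4+2=22  i=1=1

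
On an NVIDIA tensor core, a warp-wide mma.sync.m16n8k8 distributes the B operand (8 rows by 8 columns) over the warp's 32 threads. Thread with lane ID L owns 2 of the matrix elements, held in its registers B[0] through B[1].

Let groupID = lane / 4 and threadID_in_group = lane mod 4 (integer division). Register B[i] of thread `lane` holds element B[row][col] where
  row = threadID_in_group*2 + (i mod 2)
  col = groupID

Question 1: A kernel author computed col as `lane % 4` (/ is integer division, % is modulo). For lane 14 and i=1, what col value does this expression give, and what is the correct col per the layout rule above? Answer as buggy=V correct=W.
`lane % 4`[14,1]→2
L=14→G=14>>2=3, T=14&3=2
[1]→row 2·2+1=5  col G=3
col: 2 vs 3

buggy=2 correct=3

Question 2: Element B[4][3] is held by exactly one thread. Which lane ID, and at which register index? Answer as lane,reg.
c=3→G=3  r=4→T=2,p=0
L=3*4+2=14  i=0=0

14,0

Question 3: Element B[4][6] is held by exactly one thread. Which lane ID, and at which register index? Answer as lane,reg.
c=6->g=6  r=4->t=2,b0=0
L=6*4+2=26  i=0=0

26,0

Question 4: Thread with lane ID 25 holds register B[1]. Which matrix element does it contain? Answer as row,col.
lane 25⇒25/4=6, 25 mod 4=1
i=1  r:2·1+1⇒3  c:6

3,6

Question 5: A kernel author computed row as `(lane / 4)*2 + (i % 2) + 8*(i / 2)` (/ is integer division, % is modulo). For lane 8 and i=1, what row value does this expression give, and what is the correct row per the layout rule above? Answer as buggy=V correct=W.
`(lane / 4)*2 + (i % 2) + 8*(i / 2)`[8,1]->5
L=8->gid=8>>2=2, tid=8&3=0
[1]->row 0·2+1=1  col gid=2
row: 5 vs 1

buggy=5 correct=1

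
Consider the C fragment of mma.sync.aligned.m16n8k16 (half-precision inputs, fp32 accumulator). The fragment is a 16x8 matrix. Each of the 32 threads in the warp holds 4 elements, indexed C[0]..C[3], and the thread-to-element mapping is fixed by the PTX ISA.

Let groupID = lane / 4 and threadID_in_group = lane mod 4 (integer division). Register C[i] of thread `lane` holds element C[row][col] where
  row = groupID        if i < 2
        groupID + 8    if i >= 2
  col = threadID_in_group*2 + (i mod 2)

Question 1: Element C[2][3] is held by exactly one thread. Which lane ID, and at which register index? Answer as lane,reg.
r=2→G=2,rhi=0  c=3→T=1,p=1
L=2*4+1=9  i=0*2+1=1

9,1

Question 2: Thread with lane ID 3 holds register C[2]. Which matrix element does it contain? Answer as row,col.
8,6

lane 3=>3/4=0, 3 mod 4=3
i=2  r:0+8=>8  c:2·3+0=>6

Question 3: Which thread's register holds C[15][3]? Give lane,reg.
r: 15->gid=7,r8=1  c: 3->tid=1,i&1=1
L=7*4+1=29  i=1*2+1=3

29,3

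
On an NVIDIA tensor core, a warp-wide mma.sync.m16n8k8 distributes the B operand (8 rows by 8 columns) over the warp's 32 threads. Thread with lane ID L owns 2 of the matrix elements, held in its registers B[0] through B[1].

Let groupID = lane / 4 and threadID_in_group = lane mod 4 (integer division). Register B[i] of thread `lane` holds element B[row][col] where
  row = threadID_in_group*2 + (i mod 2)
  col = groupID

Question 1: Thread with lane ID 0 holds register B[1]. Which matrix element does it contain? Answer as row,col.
1,0

lane 0->0/4=0, 0 mod 4=0
i=1  r:2·0+1->1  c:0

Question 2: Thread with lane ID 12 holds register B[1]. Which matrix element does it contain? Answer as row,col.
1,3

lane 12: G=3 (12/4), T=0 (12%4)
i=1: r=0*2+1=1, c=G=3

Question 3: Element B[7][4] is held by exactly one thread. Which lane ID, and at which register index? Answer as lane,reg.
19,1

c=4⇒gr=4  r=7⇒th=3,odd=1
L=4*4+3=19  i=1=1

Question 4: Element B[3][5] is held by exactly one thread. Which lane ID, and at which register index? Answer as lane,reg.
c=5->g=5  r=3->t=1,b0=1
L=5*4+1=21  i=1=1

21,1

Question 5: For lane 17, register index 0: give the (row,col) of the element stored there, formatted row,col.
2,4

17: G=4,T=1
[0] (1*2+0,4) = (2,4)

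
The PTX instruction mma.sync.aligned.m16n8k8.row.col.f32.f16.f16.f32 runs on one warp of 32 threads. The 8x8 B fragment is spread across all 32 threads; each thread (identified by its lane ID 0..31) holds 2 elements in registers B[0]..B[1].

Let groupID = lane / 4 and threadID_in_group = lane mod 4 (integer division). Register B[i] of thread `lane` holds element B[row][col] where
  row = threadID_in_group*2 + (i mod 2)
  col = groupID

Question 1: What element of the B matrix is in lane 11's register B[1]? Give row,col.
lane 11: gr=2 (11/4), th=3 (11%4)
i=1: r=3*2+1=7, c=gr=2

7,2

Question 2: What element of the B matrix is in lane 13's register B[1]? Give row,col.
lane 13⇒13/4=3, 13 mod 4=1
i=1  r:2·1+1⇒3  c:3

3,3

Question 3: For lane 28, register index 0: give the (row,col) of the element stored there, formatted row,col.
L=28->g=28>>2=7, t=28&3=0
[0]->row 0·2+0=0  col g=7

0,7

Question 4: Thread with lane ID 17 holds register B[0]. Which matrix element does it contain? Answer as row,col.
2,4

L=17⇒gr=17>>2=4, th=17&3=1
[0]⇒row 1·2+0=2  col gr=4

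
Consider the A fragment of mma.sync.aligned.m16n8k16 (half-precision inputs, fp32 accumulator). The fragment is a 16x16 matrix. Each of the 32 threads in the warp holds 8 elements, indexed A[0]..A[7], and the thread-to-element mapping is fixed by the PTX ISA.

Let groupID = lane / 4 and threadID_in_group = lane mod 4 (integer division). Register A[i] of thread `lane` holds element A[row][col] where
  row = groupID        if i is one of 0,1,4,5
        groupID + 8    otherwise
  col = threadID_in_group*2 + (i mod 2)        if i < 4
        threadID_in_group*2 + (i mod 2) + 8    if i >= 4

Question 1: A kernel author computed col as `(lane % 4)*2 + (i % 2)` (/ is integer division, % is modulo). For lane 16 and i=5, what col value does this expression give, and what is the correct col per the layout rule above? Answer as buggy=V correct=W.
buggy=1 correct=9

`(lane % 4)*2 + (i % 2)`[16,5]->1
L=16->g=16>>2=4, t=16&3=0
[5]->row 4+0=4  col 0·2+1+8=9
col: 1 vs 9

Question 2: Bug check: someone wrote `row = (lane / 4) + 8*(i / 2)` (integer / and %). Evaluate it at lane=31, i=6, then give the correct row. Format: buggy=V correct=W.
buggy=31 correct=15

`(lane / 4) + 8*(i / 2)`[31,6]=>31
lane 31=>31/4=7, 31 mod 4=3
i=6  r:7+8=>15  c:2·3+0+8=>14
row: 31 vs 15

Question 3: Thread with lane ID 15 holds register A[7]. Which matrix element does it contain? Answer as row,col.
11,15

lane 15: G=3 (15/4), T=3 (15%4)
i=7: r=3+8=11, c=3*2+1+8=15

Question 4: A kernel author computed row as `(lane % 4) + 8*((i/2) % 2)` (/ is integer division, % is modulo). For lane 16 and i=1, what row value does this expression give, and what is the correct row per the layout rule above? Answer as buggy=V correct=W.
buggy=0 correct=4

`(lane % 4) + 8*((i/2) % 2)`[16,1]→0
16: G=4,T=0
[1] (4+0,0*2+1+0) = (4,1)
row: 0 vs 4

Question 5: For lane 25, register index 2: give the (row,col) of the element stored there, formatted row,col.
14,2

25: g=6,t=1
[2] (6+8,1*2+0+0) = (14,2)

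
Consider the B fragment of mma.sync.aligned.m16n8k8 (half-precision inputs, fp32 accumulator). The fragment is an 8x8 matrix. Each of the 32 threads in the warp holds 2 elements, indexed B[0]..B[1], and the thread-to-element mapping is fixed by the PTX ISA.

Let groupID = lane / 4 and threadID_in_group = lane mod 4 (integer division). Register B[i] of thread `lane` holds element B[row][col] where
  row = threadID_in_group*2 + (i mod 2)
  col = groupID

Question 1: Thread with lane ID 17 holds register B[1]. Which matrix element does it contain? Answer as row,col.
lane 17: gr=4 (17/4), th=1 (17%4)
i=1: r=1*2+1=3, c=gr=4

3,4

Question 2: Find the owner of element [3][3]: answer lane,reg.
c=3⇒gr=3  r=3⇒th=1,odd=1
L=3*4+1=13  i=1=1

13,1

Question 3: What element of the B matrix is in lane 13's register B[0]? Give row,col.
2,3

lane 13=>13/4=3, 13 mod 4=1
i=0  r:2·1+0=>2  c:3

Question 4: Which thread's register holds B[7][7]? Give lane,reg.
31,1

c=7→G=7  r=7→T=3,p=1
L=7*4+3=31  i=1=1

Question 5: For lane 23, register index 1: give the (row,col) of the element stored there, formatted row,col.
7,5

lane 23: gr=5 (23/4), th=3 (23%4)
i=1: r=3*2+1=7, c=gr=5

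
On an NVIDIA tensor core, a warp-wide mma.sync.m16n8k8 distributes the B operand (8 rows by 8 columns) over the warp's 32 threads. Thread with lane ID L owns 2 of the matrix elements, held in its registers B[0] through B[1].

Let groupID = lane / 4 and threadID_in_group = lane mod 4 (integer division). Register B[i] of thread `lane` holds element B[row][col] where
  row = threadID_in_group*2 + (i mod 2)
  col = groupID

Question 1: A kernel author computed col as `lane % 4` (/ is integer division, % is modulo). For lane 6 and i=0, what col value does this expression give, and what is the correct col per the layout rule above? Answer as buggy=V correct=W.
buggy=2 correct=1

`lane % 4`[6,0]⇒2
6: gr=1,th=2
[0] (2*2+0,1) = (4,1)
col: 2 vs 1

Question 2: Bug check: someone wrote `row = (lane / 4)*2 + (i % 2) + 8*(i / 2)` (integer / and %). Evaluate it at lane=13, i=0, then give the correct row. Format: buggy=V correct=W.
`(lane / 4)*2 + (i % 2) + 8*(i / 2)`[13,0]→6
13: G=3,T=1
[0] (1*2+0,3) = (2,3)
row: 6 vs 2

buggy=6 correct=2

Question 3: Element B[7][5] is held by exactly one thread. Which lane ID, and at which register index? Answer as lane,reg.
c: 5->gid=5  r: 7->tid=3,i&1=1
L=5*4+3=23  i=1=1

23,1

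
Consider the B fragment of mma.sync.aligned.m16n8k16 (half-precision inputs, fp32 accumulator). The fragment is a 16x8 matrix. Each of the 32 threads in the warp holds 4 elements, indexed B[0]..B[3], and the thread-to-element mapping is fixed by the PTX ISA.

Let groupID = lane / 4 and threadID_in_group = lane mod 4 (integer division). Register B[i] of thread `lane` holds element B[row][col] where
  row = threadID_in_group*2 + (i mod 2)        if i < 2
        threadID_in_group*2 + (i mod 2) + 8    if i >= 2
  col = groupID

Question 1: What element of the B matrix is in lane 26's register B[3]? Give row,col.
lane 26->26/4=6, 26 mod 4=2
i=3  r:2·2+1+8->13  c:6

13,6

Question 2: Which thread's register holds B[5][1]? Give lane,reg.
c=1->g=1  r=5->rb=0,t=2,b0=1
L=1*4+2=6  i=0*2+1=1

6,1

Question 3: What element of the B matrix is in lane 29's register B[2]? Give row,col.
10,7

L=29→G=29>>2=7, T=29&3=1
[2]→row 1·2+0+8=10  col G=7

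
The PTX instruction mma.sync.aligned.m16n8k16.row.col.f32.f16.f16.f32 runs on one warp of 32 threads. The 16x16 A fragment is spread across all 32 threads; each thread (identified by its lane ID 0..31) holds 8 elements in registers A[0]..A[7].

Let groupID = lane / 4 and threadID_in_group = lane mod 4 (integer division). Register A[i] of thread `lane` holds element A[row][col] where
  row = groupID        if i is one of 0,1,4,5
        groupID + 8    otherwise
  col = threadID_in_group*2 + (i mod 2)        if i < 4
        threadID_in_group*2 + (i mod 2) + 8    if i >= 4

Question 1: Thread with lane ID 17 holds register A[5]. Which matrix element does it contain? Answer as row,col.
4,11

17: gr=4,th=1
[5] (4+0,1*2+1+8) = (4,11)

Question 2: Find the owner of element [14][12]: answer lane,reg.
26,6

r: 14->gid=6,r8=1  c: 12->c8=1,tid=2,i&1=0
L=6*4+2=26  i=1*4+1*2+0=6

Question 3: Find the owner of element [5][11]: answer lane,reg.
r=5⇒gr=5,Rb=0  c=11⇒Cb=1,th=1,odd=1
L=5*4+1=21  i=1*4+0*2+1=5

21,5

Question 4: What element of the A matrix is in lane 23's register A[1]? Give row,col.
5,7

L=23->g=23>>2=5, t=23&3=3
[1]->row 5+0=5  col 3·2+1+0=7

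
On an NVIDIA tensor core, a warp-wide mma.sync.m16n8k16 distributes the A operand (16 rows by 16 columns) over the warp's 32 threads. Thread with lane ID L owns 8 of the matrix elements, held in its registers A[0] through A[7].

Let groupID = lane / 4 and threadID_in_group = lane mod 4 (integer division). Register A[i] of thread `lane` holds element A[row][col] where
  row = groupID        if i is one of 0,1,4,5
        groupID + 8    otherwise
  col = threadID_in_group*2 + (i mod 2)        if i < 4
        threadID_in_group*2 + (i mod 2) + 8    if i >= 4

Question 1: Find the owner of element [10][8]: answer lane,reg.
r:10=>grp=2,rB=1  c:8=>cB=1,tig=0,lo=0
L=2*4+0=8  i=1*4+1*2+0=6

8,6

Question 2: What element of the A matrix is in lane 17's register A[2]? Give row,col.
17: gid=4,tid=1
[2] (4+8,1*2+0+0) = (12,2)

12,2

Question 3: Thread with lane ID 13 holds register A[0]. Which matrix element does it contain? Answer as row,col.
13: grp=3,tig=1
[0] (3+0,1*2+0+0) = (3,2)

3,2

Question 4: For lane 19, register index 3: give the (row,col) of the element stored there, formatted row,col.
12,7

lane 19: g=4 (19/4), t=3 (19%4)
i=3: r=4+8=12, c=3*2+1+0=7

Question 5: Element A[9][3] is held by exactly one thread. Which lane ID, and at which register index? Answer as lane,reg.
5,3

r=9⇒gr=1,Rb=1  c=3⇒Cb=0,th=1,odd=1
L=1*4+1=5  i=0*4+1*2+1=3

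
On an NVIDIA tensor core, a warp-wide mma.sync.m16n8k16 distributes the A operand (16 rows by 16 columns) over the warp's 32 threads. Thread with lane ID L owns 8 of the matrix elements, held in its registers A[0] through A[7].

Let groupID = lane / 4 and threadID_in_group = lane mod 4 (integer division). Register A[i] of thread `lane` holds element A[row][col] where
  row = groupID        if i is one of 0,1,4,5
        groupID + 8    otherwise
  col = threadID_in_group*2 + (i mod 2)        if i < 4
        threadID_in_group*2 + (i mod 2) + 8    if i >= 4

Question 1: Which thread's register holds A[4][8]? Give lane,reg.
16,4

r: 4->gid=4,r8=0  c: 8->c8=1,tid=0,i&1=0
L=4*4+0=16  i=1*4+0*2+0=4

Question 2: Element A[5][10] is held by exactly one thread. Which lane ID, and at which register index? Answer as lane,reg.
21,4

r=5⇒gr=5,Rb=0  c=10⇒Cb=1,th=1,odd=0
L=5*4+1=21  i=1*4+0*2+0=4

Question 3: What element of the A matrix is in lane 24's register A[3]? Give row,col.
lane 24→24/4=6, 24 mod 4=0
i=3  r:6+8→14  c:2·0+1+0→1

14,1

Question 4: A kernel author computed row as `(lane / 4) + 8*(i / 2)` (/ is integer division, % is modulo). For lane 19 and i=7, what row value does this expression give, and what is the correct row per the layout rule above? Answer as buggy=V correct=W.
`(lane / 4) + 8*(i / 2)`[19,7]⇒28
lane 19⇒19/4=4, 19 mod 4=3
i=7  r:4+8⇒12  c:2·3+1+8⇒15
row: 28 vs 12

buggy=28 correct=12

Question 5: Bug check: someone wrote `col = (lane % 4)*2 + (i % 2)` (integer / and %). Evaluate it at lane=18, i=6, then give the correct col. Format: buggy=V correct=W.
`(lane % 4)*2 + (i % 2)`[18,6]=>4
L=18=>grp=18>>2=4, tig=18&3=2
[6]=>row 4+8=12  col 2·2+0+8=12
col: 4 vs 12

buggy=4 correct=12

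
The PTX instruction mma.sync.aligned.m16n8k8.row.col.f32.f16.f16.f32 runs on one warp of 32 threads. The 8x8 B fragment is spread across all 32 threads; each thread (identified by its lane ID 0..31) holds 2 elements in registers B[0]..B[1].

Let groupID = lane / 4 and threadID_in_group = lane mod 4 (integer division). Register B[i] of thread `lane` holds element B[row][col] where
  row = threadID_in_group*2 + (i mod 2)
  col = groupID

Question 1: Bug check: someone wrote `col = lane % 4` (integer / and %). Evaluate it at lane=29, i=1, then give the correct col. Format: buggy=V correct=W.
buggy=1 correct=7

`lane % 4`[29,1]→1
lane 29→29/4=7, 29 mod 4=1
i=1  r:2·1+1→3  c:7
col: 1 vs 7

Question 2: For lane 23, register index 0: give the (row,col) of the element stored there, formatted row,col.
6,5

lane 23: gr=5 (23/4), th=3 (23%4)
i=0: r=3*2+0=6, c=gr=5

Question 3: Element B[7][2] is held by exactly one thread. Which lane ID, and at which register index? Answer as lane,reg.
c=2→G=2  r=7→T=3,p=1
L=2*4+3=11  i=1=1

11,1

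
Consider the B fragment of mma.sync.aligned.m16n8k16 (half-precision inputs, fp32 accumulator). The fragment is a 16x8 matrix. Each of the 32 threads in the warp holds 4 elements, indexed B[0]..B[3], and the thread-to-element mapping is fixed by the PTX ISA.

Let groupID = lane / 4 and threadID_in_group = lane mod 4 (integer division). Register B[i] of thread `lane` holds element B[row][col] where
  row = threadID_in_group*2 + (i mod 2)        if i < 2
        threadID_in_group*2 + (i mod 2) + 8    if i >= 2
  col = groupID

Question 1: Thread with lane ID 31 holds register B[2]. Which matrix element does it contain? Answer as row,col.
31: G=7,T=3
[2] (3*2+0+8,7) = (14,7)

14,7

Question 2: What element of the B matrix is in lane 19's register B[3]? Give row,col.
15,4

lane 19: G=4 (19/4), T=3 (19%4)
i=3: r=3*2+1+8=15, c=G=4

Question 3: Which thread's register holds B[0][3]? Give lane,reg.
c:3=>grp=3  r:0=>rB=0,tig=0,lo=0
L=3*4+0=12  i=0*2+0=0

12,0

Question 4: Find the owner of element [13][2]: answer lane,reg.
c: 2->gid=2  r: 13->r8=1,tid=2,i&1=1
L=2*4+2=10  i=1*2+1=3

10,3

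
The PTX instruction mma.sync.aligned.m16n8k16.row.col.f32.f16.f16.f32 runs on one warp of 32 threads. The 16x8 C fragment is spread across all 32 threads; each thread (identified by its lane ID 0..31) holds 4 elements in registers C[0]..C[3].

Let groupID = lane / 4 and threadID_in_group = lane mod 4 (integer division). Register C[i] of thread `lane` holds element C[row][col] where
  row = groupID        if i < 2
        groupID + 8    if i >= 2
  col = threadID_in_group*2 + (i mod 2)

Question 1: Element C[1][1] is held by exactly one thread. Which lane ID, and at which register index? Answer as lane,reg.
r:1=>grp=1,rB=0  c:1=>tig=0,lo=1
L=1*4+0=4  i=0*2+1=1

4,1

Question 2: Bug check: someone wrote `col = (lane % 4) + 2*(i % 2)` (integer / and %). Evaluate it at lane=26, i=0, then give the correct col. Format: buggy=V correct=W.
buggy=2 correct=4

`(lane % 4) + 2*(i % 2)`[26,0]->2
26: gid=6,tid=2
[0] (6+0,2*2+0) = (6,4)
col: 2 vs 4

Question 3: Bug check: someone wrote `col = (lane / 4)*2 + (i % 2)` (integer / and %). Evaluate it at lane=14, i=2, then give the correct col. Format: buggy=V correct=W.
buggy=6 correct=4

`(lane / 4)*2 + (i % 2)`[14,2]->6
L=14->g=14>>2=3, t=14&3=2
[2]->row 3+8=11  col 2·2+0=4
col: 6 vs 4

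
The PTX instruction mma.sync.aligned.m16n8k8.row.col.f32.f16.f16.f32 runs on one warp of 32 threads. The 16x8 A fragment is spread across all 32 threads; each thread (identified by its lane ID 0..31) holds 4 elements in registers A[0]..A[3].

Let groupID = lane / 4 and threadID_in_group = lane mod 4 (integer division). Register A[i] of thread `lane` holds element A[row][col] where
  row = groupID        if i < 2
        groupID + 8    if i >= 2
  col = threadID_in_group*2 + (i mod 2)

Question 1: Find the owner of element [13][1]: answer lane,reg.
20,3

r: 13->gid=5,r8=1  c: 1->tid=0,i&1=1
L=5*4+0=20  i=1*2+1=3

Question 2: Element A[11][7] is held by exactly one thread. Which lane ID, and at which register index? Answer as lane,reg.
15,3

r=11->g=3,rb=1  c=7->t=3,b0=1
L=3*4+3=15  i=1*2+1=3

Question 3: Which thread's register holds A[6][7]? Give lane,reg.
27,1

r=6→G=6,rhi=0  c=7→T=3,p=1
L=6*4+3=27  i=0*2+1=1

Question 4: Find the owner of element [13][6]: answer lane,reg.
r=13→G=5,rhi=1  c=6→T=3,p=0
L=5*4+3=23  i=1*2+0=2

23,2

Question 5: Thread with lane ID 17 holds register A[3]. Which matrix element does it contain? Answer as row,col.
lane 17: gid=4 (17/4), tid=1 (17%4)
i=3: r=4+8=12, c=1*2+1=3

12,3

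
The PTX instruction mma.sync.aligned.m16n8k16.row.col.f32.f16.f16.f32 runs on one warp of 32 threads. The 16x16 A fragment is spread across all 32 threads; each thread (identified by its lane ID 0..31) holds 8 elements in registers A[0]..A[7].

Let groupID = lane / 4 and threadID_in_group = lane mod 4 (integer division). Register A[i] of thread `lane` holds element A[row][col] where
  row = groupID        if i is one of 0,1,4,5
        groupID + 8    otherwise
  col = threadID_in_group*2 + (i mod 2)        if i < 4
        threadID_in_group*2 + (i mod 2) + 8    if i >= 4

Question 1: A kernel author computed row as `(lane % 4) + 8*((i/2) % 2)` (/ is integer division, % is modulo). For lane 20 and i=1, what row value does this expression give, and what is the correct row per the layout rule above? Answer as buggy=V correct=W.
`(lane % 4) + 8*((i/2) % 2)`[20,1]->0
lane 20->20/4=5, 20 mod 4=0
i=1  r:5+0->5  c:2·0+1+0->1
row: 0 vs 5

buggy=0 correct=5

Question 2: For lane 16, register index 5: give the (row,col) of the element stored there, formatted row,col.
4,9

lane 16->16/4=4, 16 mod 4=0
i=5  r:4+0->4  c:2·0+1+8->9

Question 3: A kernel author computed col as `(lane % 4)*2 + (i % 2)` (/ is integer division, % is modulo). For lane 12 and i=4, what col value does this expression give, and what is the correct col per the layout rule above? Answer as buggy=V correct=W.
`(lane % 4)*2 + (i % 2)`[12,4]->0
12: gid=3,tid=0
[4] (3+0,0*2+0+8) = (3,8)
col: 0 vs 8

buggy=0 correct=8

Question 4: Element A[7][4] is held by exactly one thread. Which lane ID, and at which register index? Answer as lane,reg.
30,0

r=7⇒gr=7,Rb=0  c=4⇒Cb=0,th=2,odd=0
L=7*4+2=30  i=0*4+0*2+0=0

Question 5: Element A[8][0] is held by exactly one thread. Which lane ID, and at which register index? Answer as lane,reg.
0,2

r=8->g=0,rb=1  c=0->cb=0,t=0,b0=0
L=0*4+0=0  i=0*4+1*2+0=2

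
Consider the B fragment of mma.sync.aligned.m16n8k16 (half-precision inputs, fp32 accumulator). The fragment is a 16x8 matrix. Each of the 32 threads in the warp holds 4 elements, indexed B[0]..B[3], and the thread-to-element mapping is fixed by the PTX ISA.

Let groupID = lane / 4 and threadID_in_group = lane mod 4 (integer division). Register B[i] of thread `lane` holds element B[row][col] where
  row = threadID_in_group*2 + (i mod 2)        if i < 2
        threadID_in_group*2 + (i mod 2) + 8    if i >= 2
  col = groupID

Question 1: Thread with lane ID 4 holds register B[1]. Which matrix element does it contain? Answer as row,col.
1,1

L=4=>grp=4>>2=1, tig=4&3=0
[1]=>row 0·2+1+0=1  col grp=1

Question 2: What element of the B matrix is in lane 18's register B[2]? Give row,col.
lane 18→18/4=4, 18 mod 4=2
i=2  r:2·2+0+8→12  c:4

12,4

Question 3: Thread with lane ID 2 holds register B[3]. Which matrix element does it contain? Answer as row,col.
lane 2=>2/4=0, 2 mod 4=2
i=3  r:2·2+1+8=>13  c:0

13,0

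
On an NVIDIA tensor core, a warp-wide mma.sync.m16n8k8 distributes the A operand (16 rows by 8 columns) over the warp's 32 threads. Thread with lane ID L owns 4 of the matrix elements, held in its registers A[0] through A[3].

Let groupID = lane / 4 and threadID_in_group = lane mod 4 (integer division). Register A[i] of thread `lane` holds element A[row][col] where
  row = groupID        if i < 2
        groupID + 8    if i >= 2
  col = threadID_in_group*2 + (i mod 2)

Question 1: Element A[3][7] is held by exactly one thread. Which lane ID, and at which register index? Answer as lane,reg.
r=3⇒gr=3,Rb=0  c=7⇒th=3,odd=1
L=3*4+3=15  i=0*2+1=1

15,1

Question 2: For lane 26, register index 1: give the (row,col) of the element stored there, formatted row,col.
6,5

lane 26=>26/4=6, 26 mod 4=2
i=1  r:6+0=>6  c:2·2+1=>5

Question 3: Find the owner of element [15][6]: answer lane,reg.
r=15→G=7,rhi=1  c=6→T=3,p=0
L=7*4+3=31  i=1*2+0=2

31,2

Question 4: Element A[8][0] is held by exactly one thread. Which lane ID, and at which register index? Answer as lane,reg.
0,2

r=8→G=0,rhi=1  c=0→T=0,p=0
L=0*4+0=0  i=1*2+0=2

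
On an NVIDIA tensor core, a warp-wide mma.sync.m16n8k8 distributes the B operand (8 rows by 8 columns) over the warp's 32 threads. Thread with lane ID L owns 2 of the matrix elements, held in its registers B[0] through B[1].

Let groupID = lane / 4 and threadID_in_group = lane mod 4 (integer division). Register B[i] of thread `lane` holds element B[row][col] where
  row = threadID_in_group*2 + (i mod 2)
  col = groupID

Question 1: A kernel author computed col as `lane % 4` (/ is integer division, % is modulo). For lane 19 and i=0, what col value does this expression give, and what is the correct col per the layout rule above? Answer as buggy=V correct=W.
buggy=3 correct=4

`lane % 4`[19,0]⇒3
lane 19⇒19/4=4, 19 mod 4=3
i=0  r:2·3+0⇒6  c:4
col: 3 vs 4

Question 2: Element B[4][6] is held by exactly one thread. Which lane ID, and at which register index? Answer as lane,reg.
c:6=>grp=6  r:4=>tig=2,lo=0
L=6*4+2=26  i=0=0

26,0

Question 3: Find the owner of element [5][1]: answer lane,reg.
6,1

c=1→G=1  r=5→T=2,p=1
L=1*4+2=6  i=1=1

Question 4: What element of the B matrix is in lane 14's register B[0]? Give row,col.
4,3

lane 14: gr=3 (14/4), th=2 (14%4)
i=0: r=2*2+0=4, c=gr=3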